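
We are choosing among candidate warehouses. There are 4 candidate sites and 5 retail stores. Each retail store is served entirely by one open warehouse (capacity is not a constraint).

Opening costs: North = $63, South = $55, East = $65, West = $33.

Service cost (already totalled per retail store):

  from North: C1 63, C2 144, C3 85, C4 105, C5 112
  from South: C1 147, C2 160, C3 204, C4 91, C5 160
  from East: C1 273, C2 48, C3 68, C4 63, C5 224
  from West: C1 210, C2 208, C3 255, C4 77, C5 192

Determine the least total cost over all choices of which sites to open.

For any fixed open set, each retail store goes to its cheapest open site; total = fixed + service.
{North, East}: C1→North 63, C2→East 48, C3→East 68, C4→East 63, C5→North 112. Service 354; fixed 128; total 482.
{North, East, West}: service 354 + fixed 161 = 515
{North, South, East}: service 354 + fixed 183 = 537
{North, South, East, West}: service 354 + fixed 216 = 570
No other subset beats 482.

Minimum total cost: 482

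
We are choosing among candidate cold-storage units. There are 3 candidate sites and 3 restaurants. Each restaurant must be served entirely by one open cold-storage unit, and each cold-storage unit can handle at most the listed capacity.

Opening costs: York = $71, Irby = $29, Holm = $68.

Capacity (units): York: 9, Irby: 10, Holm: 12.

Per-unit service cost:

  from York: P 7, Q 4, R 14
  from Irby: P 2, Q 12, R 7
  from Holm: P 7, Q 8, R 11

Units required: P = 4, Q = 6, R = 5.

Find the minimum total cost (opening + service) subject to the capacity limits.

Minimum total cost: 167

Open {York, Irby}: P→Irby 2·4=8, Q→York 4·6=24, R→Irby 7·5=35.
Loads: York carries 6/9, Irby carries 9/10. Service 67; fixed 100; total 167.
Next best feasible plan costs 188.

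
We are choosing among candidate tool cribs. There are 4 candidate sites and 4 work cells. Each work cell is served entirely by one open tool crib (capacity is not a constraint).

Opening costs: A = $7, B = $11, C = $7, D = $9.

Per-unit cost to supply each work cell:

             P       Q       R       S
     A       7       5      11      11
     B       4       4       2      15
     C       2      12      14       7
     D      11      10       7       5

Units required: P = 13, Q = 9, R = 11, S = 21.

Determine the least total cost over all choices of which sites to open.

Minimum total cost: 216

For any fixed open set, each work cell goes to its cheapest open site; total = fixed + service.
{B, C, D}: P→C 2·13=26, Q→B 4·9=36, R→B 2·11=22, S→D 5·21=105. Service 189; fixed 27; total 216.
{A, B, C, D}: P→C 2·13=26, Q→B 4·9=36, R→B 2·11=22, S→D 5·21=105. Service 189; fixed 34; total 223.
{B, D}: P→B 4·13=52, Q→B 4·9=36, R→B 2·11=22, S→D 5·21=105. Service 215; fixed 20; total 235.
{A}: service 488 + fixed 7 = 495
No other subset beats 216.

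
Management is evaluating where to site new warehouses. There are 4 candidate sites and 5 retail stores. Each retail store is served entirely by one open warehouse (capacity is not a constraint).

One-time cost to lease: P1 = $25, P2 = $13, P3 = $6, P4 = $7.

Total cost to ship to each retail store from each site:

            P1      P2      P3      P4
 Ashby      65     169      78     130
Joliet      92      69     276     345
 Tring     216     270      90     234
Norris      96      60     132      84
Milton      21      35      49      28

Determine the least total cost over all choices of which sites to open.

Minimum total cost: 349

For any fixed open set, each retail store goes to its cheapest open site; total = fixed + service.
{P1, P2, P3}: Ashby→P1 65, Joliet→P2 69, Tring→P3 90, Norris→P2 60, Milton→P1 21. Service 305; fixed 44; total 349.
{P2, P3}: service 332 + fixed 19 = 351
{P2, P3, P4}: service 325 + fixed 26 = 351
{P1, P2, P3, P4}: service 305 + fixed 51 = 356
No other subset beats 349.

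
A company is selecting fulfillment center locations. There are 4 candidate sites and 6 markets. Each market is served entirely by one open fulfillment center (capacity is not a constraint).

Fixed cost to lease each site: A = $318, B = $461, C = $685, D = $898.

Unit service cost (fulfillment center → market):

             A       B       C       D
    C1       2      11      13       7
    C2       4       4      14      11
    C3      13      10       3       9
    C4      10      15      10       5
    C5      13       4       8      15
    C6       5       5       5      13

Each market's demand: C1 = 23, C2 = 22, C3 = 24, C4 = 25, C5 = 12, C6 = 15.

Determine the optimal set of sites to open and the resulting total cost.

Open A only; minimum total cost 1245.

For any fixed open set, each market goes to its cheapest open site; total = fixed + service.
{A}: C1→A 2·23=46, C2→A 4·22=88, C3→A 13·24=312, C4→A 10·25=250, C5→A 13·12=156, C6→A 5·15=75. Service 927; fixed 318; total 1245.
{A, B}: C1→A 2·23=46, C2→A 4·22=88, C3→B 10·24=240, C4→A 10·25=250, C5→B 4·12=48, C6→A 5·15=75. Service 747; fixed 779; total 1526.
{B}: C1→B 11·23=253, C2→B 4·22=88, C3→B 10·24=240, C4→B 15·25=375, C5→B 4·12=48, C6→B 5·15=75. Service 1079; fixed 461; total 1540.
{A, B, C, D}: service 454 + fixed 2362 = 2816
No other subset beats 1245.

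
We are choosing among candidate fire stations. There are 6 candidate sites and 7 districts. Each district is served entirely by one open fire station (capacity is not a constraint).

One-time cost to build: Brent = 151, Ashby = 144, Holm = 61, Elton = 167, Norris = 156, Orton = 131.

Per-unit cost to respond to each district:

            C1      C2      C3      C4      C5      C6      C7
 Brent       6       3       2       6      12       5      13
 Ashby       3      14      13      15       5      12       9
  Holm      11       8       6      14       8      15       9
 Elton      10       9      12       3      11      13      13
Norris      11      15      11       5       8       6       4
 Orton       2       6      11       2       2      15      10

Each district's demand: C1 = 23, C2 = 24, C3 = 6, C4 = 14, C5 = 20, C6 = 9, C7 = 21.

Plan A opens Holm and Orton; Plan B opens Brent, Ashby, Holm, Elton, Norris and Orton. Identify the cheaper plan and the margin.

Plan A: {Holm, Orton}: C1→Orton 2·23=46, C2→Orton 6·24=144, C3→Holm 6·6=36, C4→Orton 2·14=28, C5→Orton 2·20=40, C6→Holm 15·9=135, C7→Holm 9·21=189. Service 618; fixed 192; total 810.
Plan B: {Brent, Ashby, Holm, Elton, Norris, Orton}: C1→Orton 2·23=46, C2→Brent 3·24=72, C3→Brent 2·6=12, C4→Orton 2·14=28, C5→Orton 2·20=40, C6→Brent 5·9=45, C7→Norris 4·21=84. Service 327; fixed 810; total 1137.
Difference: |810 − 1137| = 327.

Plan A is cheaper by 327.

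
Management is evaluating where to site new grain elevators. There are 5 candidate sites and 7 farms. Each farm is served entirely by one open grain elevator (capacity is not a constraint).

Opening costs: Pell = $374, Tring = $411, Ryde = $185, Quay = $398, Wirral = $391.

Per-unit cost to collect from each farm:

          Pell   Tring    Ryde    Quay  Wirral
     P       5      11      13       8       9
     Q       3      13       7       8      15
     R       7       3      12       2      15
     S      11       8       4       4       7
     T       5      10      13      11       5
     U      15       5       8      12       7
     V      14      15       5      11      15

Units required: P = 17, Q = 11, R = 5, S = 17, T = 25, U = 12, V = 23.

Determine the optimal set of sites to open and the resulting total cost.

For any fixed open set, each farm goes to its cheapest open site; total = fixed + service.
{Pell, Ryde}: P→Pell 5·17=85, Q→Pell 3·11=33, R→Pell 7·5=35, S→Ryde 4·17=68, T→Pell 5·25=125, U→Ryde 8·12=96, V→Ryde 5·23=115. Service 557; fixed 559; total 1116.
{Ryde}: service 962 + fixed 185 = 1147
{Ryde, Wirral}: service 682 + fixed 576 = 1258
{Pell, Tring, Ryde, Quay, Wirral}: service 496 + fixed 1759 = 2255
No other subset beats 1116.

Open Pell and Ryde; minimum total cost 1116.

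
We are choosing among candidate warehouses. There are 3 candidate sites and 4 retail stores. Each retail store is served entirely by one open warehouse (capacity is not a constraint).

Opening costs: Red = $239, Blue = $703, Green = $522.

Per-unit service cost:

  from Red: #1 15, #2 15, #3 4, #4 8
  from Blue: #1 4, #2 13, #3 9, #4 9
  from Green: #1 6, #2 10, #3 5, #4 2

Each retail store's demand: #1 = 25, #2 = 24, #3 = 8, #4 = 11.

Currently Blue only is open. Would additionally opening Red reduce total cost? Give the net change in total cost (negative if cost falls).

No — net change +188 (cost rises by 188).

Current service cost with {Blue}: 583.
Adding Red: each retail store re-picks its cheapest; new service cost 532, saving 51.
Extra fixed cost: 239. Net change = 239 − 51 = 188.
(Totals: 1286 → 1474.)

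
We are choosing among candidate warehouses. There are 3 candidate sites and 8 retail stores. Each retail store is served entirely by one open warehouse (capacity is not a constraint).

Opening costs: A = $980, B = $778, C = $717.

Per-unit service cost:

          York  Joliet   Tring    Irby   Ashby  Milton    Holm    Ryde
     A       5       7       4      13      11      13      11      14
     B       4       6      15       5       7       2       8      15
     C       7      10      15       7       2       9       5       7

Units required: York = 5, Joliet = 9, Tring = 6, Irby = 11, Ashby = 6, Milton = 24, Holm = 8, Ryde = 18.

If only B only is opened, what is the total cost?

Each retail store is assigned to its cheapest site among the open ones.
{B}: York→B 4·5=20, Joliet→B 6·9=54, Tring→B 15·6=90, Irby→B 5·11=55, Ashby→B 7·6=42, Milton→B 2·24=48, Holm→B 8·8=64, Ryde→B 15·18=270. Service 643; fixed 778; total 1421.

Total cost: 1421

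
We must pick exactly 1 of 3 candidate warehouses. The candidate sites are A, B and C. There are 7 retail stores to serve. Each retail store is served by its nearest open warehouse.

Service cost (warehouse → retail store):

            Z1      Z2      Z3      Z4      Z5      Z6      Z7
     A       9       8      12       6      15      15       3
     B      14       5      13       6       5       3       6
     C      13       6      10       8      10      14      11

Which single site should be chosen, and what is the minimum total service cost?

Choose B only; total service cost 52.

With exactly 1 open, each retail store uses its cheapest among the chosen.
{B}: Z1→B 14, Z2→B 5, Z3→B 13, Z4→B 6, Z5→B 5, Z6→B 3, Z7→B 6. Service cost 52.
{A}: service cost 68
{C}: service cost 72
Among all 3 size-1 choices, {B} is lowest.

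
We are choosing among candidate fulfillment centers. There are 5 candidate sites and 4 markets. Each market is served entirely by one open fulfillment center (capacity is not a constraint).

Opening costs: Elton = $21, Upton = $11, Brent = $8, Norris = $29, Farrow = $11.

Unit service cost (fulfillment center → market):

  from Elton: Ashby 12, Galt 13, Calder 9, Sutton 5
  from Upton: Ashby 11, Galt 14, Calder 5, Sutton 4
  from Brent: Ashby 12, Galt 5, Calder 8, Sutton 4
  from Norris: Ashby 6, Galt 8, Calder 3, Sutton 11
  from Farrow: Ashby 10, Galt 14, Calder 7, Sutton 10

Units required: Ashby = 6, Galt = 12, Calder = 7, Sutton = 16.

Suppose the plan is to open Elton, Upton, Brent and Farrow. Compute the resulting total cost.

Each market is assigned to its cheapest site among the open ones.
{Elton, Upton, Brent, Farrow}: Ashby→Farrow 10·6=60, Galt→Brent 5·12=60, Calder→Upton 5·7=35, Sutton→Upton 4·16=64. Service 219; fixed 51; total 270.

Total cost: 270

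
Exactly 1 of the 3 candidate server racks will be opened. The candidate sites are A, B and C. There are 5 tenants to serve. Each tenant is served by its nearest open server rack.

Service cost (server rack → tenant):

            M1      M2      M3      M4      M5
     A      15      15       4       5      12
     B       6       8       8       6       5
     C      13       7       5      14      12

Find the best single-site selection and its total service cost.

Choose B only; total service cost 33.

With exactly 1 open, each tenant uses its cheapest among the chosen.
{B}: M1→B 6, M2→B 8, M3→B 8, M4→B 6, M5→B 5. Service cost 33.
{A}: service cost 51
{C}: service cost 51
Among all 3 size-1 choices, {B} is lowest.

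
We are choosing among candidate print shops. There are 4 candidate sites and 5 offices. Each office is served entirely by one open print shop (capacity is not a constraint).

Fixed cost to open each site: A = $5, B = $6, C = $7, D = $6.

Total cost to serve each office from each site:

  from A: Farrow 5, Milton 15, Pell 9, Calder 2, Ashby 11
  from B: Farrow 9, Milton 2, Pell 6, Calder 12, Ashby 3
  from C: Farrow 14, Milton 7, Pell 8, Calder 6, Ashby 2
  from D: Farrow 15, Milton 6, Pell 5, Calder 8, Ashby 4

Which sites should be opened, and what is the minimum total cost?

Open A and B; minimum total cost 29.

For any fixed open set, each office goes to its cheapest open site; total = fixed + service.
{A, B}: Farrow→A 5, Milton→B 2, Pell→B 6, Calder→A 2, Ashby→B 3. Service 18; fixed 11; total 29.
{A, D}: service 22 + fixed 11 = 33
{A, B, D}: service 17 + fixed 17 = 34
{A, B, C, D}: service 16 + fixed 24 = 40
No other subset beats 29.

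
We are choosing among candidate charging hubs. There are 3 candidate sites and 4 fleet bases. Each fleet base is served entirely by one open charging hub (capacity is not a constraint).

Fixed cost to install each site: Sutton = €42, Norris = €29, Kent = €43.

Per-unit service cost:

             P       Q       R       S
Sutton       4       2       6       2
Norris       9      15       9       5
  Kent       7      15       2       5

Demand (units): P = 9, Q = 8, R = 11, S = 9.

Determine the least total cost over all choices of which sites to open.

For any fixed open set, each fleet base goes to its cheapest open site; total = fixed + service.
{Sutton, Kent}: P→Sutton 4·9=36, Q→Sutton 2·8=16, R→Kent 2·11=22, S→Sutton 2·9=18. Service 92; fixed 85; total 177.
{Sutton}: P→Sutton 4·9=36, Q→Sutton 2·8=16, R→Sutton 6·11=66, S→Sutton 2·9=18. Service 136; fixed 42; total 178.
{Sutton, Norris, Kent}: service 92 + fixed 114 = 206
{Norris}: P→Norris 9·9=81, Q→Norris 15·8=120, R→Norris 9·11=99, S→Norris 5·9=45. Service 345; fixed 29; total 374.
No other subset beats 177.

Minimum total cost: 177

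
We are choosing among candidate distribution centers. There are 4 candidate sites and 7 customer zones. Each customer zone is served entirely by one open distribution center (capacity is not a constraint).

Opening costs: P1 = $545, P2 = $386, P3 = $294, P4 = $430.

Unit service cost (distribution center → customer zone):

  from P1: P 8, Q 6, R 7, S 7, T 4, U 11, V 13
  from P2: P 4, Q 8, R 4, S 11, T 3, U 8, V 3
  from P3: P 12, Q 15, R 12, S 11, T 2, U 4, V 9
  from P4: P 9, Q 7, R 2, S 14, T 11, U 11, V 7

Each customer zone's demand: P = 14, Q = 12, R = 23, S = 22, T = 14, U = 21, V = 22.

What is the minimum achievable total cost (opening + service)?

For any fixed open set, each customer zone goes to its cheapest open site; total = fixed + service.
{P2}: P→P2 4·14=56, Q→P2 8·12=96, R→P2 4·23=92, S→P2 11·22=242, T→P2 3·14=42, U→P2 8·21=168, V→P2 3·22=66. Service 762; fixed 386; total 1148.
{P2, P3}: P→P2 4·14=56, Q→P2 8·12=96, R→P2 4·23=92, S→P2 11·22=242, T→P3 2·14=28, U→P3 4·21=84, V→P2 3·22=66. Service 664; fixed 680; total 1344.
{P3}: P→P3 12·14=168, Q→P3 15·12=180, R→P3 12·23=276, S→P3 11·22=242, T→P3 2·14=28, U→P3 4·21=84, V→P3 9·22=198. Service 1176; fixed 294; total 1470.
{P1, P2, P3, P4}: service 506 + fixed 1655 = 2161
No other subset beats 1148.

Minimum total cost: 1148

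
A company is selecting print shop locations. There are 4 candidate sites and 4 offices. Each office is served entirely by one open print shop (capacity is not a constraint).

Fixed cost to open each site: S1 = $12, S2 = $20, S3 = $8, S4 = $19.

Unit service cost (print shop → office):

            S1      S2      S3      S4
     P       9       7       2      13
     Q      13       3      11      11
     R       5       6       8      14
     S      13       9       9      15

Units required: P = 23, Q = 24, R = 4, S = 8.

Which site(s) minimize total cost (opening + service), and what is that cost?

Open S2 and S3; minimum total cost 242.

For any fixed open set, each office goes to its cheapest open site; total = fixed + service.
{S2, S3}: P→S3 2·23=46, Q→S2 3·24=72, R→S2 6·4=24, S→S2 9·8=72. Service 214; fixed 28; total 242.
{S1, S2, S3}: service 210 + fixed 40 = 250
{S2, S3, S4}: service 214 + fixed 47 = 261
{S1, S2, S3, S4}: P→S3 2·23=46, Q→S2 3·24=72, R→S1 5·4=20, S→S2 9·8=72. Service 210; fixed 59; total 269.
No other subset beats 242.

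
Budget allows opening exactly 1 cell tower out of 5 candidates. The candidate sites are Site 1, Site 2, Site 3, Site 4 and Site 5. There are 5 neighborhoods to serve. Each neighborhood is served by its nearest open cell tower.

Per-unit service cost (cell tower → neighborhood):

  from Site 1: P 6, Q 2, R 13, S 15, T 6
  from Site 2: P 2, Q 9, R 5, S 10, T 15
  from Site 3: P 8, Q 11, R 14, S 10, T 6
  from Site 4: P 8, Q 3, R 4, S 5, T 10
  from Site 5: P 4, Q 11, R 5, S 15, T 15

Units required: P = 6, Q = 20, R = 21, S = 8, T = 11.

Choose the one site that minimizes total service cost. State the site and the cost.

Choose Site 4 only; total service cost 342.

With exactly 1 open, each neighborhood uses its cheapest among the chosen.
{Site 4}: P→Site 4 8·6=48, Q→Site 4 3·20=60, R→Site 4 4·21=84, S→Site 4 5·8=40, T→Site 4 10·11=110. Service cost 342.
{Site 1}: service cost 535
{Site 2}: service cost 542
Among all 5 size-1 choices, {Site 4} is lowest.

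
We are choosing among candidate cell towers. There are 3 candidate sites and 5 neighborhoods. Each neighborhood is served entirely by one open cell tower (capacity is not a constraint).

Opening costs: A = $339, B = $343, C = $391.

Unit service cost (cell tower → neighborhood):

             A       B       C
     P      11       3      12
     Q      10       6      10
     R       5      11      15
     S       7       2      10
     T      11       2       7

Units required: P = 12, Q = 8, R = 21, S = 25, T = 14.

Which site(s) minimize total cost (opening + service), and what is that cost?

Open B only; minimum total cost 736.

For any fixed open set, each neighborhood goes to its cheapest open site; total = fixed + service.
{B}: P→B 3·12=36, Q→B 6·8=48, R→B 11·21=231, S→B 2·25=50, T→B 2·14=28. Service 393; fixed 343; total 736.
{A, B}: service 267 + fixed 682 = 949
{A}: P→A 11·12=132, Q→A 10·8=80, R→A 5·21=105, S→A 7·25=175, T→A 11·14=154. Service 646; fixed 339; total 985.
{A, B, C}: service 267 + fixed 1073 = 1340
No other subset beats 736.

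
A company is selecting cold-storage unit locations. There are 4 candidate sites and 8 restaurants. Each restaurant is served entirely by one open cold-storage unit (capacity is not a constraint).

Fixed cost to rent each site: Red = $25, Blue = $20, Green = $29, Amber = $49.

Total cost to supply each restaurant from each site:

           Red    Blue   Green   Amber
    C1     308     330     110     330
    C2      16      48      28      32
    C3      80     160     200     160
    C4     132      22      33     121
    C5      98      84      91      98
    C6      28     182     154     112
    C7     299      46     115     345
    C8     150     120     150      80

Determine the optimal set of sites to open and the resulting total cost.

For any fixed open set, each restaurant goes to its cheapest open site; total = fixed + service.
{Red, Blue, Green}: C1→Green 110, C2→Red 16, C3→Red 80, C4→Blue 22, C5→Blue 84, C6→Red 28, C7→Blue 46, C8→Blue 120. Service 506; fixed 74; total 580.
{Red, Blue, Green, Amber}: service 466 + fixed 123 = 589
{Red, Green, Amber}: service 553 + fixed 103 = 656
{Blue}: service 992 + fixed 20 = 1012
No other subset beats 580.

Open Red, Blue and Green; minimum total cost 580.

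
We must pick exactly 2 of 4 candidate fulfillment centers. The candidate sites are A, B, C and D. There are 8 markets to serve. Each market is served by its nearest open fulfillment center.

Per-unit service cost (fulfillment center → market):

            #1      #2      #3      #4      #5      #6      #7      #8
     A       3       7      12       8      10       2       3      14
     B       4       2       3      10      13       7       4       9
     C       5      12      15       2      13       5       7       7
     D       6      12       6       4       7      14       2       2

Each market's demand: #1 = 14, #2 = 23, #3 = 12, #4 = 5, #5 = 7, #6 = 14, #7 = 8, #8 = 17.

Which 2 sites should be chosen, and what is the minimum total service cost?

With exactly 2 open, each market uses its cheapest among the chosen.
{B, D}: #1→B 4·14=56, #2→B 2·23=46, #3→B 3·12=36, #4→D 4·5=20, #5→D 7·7=49, #6→B 7·14=98, #7→D 2·8=16, #8→D 2·17=34. Service cost 355.
{A, D}: service cost 422
{A, B}: service cost 439
Among all 6 size-2 choices, {B, D} is lowest.

Choose B and D; total service cost 355.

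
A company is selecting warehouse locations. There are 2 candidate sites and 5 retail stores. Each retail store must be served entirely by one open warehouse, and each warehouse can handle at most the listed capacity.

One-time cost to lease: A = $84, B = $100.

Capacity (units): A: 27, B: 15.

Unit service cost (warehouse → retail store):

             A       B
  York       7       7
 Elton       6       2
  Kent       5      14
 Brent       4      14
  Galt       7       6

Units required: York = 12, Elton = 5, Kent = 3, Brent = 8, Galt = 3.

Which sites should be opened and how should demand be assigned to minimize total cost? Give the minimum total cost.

Minimum total cost: 343

Open {A, B}: York→A 7·12=84, Elton→B 2·5=10, Kent→A 5·3=15, Brent→A 4·8=32, Galt→B 6·3=18.
Loads: A carries 23/27, B carries 8/15. Service 159; fixed 184; total 343.
Next best feasible plan costs 346.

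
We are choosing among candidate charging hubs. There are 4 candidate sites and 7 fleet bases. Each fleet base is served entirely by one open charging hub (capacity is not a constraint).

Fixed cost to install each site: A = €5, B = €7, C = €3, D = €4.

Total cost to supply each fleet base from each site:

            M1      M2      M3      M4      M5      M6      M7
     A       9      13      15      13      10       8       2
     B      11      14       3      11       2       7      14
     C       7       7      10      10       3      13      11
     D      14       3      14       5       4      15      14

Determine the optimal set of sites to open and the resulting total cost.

Open A, B and D; minimum total cost 47.

For any fixed open set, each fleet base goes to its cheapest open site; total = fixed + service.
{A, B, D}: M1→A 9, M2→D 3, M3→B 3, M4→D 5, M5→B 2, M6→B 7, M7→A 2. Service 31; fixed 16; total 47.
{A, B, C, D}: service 29 + fixed 19 = 48
{A, C, D}: service 38 + fixed 12 = 50
{C}: M1→C 7, M2→C 7, M3→C 10, M4→C 10, M5→C 3, M6→C 13, M7→C 11. Service 61; fixed 3; total 64.
No other subset beats 47.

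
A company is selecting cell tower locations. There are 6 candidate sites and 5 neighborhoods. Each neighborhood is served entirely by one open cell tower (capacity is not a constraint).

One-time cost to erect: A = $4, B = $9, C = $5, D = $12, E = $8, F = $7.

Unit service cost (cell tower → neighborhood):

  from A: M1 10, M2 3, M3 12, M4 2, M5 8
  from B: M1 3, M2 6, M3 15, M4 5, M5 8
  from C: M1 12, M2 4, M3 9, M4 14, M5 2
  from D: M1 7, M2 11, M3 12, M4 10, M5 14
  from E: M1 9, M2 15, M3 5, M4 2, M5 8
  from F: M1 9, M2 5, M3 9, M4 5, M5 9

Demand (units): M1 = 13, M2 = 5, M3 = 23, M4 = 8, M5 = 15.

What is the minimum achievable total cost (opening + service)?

Minimum total cost: 241

For any fixed open set, each neighborhood goes to its cheapest open site; total = fixed + service.
{A, B, C, E}: M1→B 3·13=39, M2→A 3·5=15, M3→E 5·23=115, M4→A 2·8=16, M5→C 2·15=30. Service 215; fixed 26; total 241.
{B, C, E}: M1→B 3·13=39, M2→C 4·5=20, M3→E 5·23=115, M4→E 2·8=16, M5→C 2·15=30. Service 220; fixed 22; total 242.
{A, B, C, E, F}: M1→B 3·13=39, M2→A 3·5=15, M3→E 5·23=115, M4→A 2·8=16, M5→C 2·15=30. Service 215; fixed 33; total 248.
{A, B, C, D, E, F}: service 215 + fixed 45 = 260
No other subset beats 241.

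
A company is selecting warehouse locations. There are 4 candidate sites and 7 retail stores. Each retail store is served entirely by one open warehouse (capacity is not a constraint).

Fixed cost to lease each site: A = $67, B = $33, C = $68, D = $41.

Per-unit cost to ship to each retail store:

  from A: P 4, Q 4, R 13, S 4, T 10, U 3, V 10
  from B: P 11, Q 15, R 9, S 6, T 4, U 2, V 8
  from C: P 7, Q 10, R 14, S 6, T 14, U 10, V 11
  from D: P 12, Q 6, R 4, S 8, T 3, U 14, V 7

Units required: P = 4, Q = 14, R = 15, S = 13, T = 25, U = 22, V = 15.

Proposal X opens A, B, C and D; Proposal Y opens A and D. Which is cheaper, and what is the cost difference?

Proposal Y is cheaper by 79.

Proposal X: {A, B, C, D}: P→A 4·4=16, Q→A 4·14=56, R→D 4·15=60, S→A 4·13=52, T→D 3·25=75, U→B 2·22=44, V→D 7·15=105. Service 408; fixed 209; total 617.
Proposal Y: {A, D}: P→A 4·4=16, Q→A 4·14=56, R→D 4·15=60, S→A 4·13=52, T→D 3·25=75, U→A 3·22=66, V→D 7·15=105. Service 430; fixed 108; total 538.
Difference: |617 − 538| = 79.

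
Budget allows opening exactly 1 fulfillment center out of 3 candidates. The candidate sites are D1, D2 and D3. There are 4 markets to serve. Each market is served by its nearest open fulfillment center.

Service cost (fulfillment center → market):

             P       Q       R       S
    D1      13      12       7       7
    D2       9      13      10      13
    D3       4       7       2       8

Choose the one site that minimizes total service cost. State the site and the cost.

With exactly 1 open, each market uses its cheapest among the chosen.
{D3}: P→D3 4, Q→D3 7, R→D3 2, S→D3 8. Service cost 21.
{D1}: service cost 39
{D2}: service cost 45
Among all 3 size-1 choices, {D3} is lowest.

Choose D3 only; total service cost 21.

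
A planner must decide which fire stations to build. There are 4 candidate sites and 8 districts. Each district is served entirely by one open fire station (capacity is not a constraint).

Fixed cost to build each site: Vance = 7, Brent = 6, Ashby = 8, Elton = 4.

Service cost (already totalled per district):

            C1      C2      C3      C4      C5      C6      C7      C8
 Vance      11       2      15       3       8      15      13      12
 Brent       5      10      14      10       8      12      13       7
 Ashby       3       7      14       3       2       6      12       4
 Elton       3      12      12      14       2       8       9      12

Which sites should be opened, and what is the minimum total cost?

For any fixed open set, each district goes to its cheapest open site; total = fixed + service.
{Ashby, Elton}: C1→Ashby 3, C2→Ashby 7, C3→Elton 12, C4→Ashby 3, C5→Ashby 2, C6→Ashby 6, C7→Elton 9, C8→Ashby 4. Service 46; fixed 12; total 58.
{Ashby}: C1→Ashby 3, C2→Ashby 7, C3→Ashby 14, C4→Ashby 3, C5→Ashby 2, C6→Ashby 6, C7→Ashby 12, C8→Ashby 4. Service 51; fixed 8; total 59.
{Vance, Ashby, Elton}: service 41 + fixed 19 = 60
{Vance, Brent, Ashby, Elton}: service 41 + fixed 25 = 66
No other subset beats 58.

Open Ashby and Elton; minimum total cost 58.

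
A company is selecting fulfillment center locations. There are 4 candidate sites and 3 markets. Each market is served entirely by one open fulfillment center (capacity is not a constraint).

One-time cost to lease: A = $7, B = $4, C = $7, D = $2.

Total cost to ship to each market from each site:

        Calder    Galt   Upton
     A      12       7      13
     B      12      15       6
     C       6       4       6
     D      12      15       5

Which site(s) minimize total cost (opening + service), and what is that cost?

For any fixed open set, each market goes to its cheapest open site; total = fixed + service.
{C}: Calder→C 6, Galt→C 4, Upton→C 6. Service 16; fixed 7; total 23.
{C, D}: Calder→C 6, Galt→C 4, Upton→D 5. Service 15; fixed 9; total 24.
{B, C}: Calder→C 6, Galt→C 4, Upton→B 6. Service 16; fixed 11; total 27.
{A, B, C, D}: Calder→C 6, Galt→C 4, Upton→D 5. Service 15; fixed 20; total 35.
No other subset beats 23.

Open C only; minimum total cost 23.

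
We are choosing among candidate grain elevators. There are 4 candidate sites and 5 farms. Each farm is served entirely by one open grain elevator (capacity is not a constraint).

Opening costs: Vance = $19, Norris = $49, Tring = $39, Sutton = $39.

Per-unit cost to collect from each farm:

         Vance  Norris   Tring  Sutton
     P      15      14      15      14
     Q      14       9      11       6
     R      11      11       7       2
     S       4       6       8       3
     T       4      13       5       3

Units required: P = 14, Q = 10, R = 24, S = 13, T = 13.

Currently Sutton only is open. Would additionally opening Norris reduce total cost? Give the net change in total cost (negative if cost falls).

No — net change +49 (cost rises by 49).

Current service cost with {Sutton}: 382.
Adding Norris: each farm re-picks its cheapest; new service cost 382, saving 0.
Extra fixed cost: 49. Net change = 49 − 0 = 49.
(Totals: 421 → 470.)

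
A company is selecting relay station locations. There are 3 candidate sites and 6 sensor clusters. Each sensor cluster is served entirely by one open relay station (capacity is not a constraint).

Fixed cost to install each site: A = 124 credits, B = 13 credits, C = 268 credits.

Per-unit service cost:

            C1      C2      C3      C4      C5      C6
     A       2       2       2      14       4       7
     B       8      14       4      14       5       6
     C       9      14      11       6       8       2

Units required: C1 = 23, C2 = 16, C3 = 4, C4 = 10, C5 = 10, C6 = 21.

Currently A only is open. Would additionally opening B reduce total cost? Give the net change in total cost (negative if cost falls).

Yes — net change −8 (cost falls by 8).

Current service cost with {A}: 413.
Adding B: each sensor cluster re-picks its cheapest; new service cost 392, saving 21.
Extra fixed cost: 13. Net change = 13 − 21 = -8.
(Totals: 537 → 529.)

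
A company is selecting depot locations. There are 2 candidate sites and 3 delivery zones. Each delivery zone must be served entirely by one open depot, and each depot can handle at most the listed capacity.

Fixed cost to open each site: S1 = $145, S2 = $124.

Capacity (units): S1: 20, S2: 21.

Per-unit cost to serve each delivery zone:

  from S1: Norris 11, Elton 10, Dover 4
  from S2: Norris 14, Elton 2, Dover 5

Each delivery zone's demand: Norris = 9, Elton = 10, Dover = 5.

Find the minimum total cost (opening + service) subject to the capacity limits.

Minimum total cost: 408

Open {S1, S2}: Norris→S1 11·9=99, Elton→S2 2·10=20, Dover→S1 4·5=20.
Loads: S1 carries 14/20, S2 carries 10/21. Service 139; fixed 269; total 408.
Next best feasible plan costs 413.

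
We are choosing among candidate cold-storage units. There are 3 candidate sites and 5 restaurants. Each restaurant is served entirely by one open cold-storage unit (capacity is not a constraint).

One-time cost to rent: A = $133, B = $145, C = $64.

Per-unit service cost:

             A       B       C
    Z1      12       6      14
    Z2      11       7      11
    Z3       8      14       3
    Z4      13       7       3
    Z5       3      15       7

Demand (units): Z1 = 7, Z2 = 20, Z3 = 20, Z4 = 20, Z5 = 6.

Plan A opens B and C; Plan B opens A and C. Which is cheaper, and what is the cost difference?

Plan A is cheaper by 86.

Plan A: {B, C}: Z1→B 6·7=42, Z2→B 7·20=140, Z3→C 3·20=60, Z4→C 3·20=60, Z5→C 7·6=42. Service 344; fixed 209; total 553.
Plan B: {A, C}: Z1→A 12·7=84, Z2→A 11·20=220, Z3→C 3·20=60, Z4→C 3·20=60, Z5→A 3·6=18. Service 442; fixed 197; total 639.
Difference: |553 − 639| = 86.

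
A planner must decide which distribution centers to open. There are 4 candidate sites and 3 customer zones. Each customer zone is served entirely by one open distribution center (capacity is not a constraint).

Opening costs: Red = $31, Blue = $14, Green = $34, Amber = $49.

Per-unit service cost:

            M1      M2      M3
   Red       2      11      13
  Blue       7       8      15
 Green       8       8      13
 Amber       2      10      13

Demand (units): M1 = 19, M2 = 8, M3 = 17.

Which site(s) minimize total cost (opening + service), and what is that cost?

Open Red and Blue; minimum total cost 368.

For any fixed open set, each customer zone goes to its cheapest open site; total = fixed + service.
{Red, Blue}: M1→Red 2·19=38, M2→Blue 8·8=64, M3→Red 13·17=221. Service 323; fixed 45; total 368.
{Red}: service 347 + fixed 31 = 378
{Blue, Amber}: service 323 + fixed 63 = 386
{Red, Blue, Green, Amber}: M1→Red 2·19=38, M2→Blue 8·8=64, M3→Red 13·17=221. Service 323; fixed 128; total 451.
(All 15 nonempty subsets were checked; Red and Blue is lowest.)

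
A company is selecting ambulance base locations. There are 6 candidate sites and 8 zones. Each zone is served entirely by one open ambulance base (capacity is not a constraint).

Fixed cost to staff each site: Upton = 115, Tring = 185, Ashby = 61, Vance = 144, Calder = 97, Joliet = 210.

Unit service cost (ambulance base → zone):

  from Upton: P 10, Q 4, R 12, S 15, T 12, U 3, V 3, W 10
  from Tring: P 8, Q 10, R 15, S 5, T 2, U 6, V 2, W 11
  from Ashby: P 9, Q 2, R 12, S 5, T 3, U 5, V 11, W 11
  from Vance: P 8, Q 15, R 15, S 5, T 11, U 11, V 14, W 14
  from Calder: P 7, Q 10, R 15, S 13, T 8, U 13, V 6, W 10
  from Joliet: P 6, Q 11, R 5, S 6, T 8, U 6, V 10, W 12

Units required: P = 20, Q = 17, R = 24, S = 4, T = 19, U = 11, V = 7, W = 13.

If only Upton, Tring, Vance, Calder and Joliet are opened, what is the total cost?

Total cost: 1294

Each zone is assigned to its cheapest site among the open ones.
{Upton, Tring, Vance, Calder, Joliet}: P→Joliet 6·20=120, Q→Upton 4·17=68, R→Joliet 5·24=120, S→Tring 5·4=20, T→Tring 2·19=38, U→Upton 3·11=33, V→Tring 2·7=14, W→Upton 10·13=130. Service 543; fixed 751; total 1294.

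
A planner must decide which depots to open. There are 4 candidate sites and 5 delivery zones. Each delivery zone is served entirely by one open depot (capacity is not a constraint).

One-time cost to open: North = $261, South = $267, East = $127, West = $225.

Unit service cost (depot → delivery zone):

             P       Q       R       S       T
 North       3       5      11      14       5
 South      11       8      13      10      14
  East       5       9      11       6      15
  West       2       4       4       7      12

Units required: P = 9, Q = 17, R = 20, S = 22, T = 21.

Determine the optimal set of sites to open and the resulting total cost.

Open West only; minimum total cost 797.

For any fixed open set, each delivery zone goes to its cheapest open site; total = fixed + service.
{West}: P→West 2·9=18, Q→West 4·17=68, R→West 4·20=80, S→West 7·22=154, T→West 12·21=252. Service 572; fixed 225; total 797.
{East, West}: service 550 + fixed 352 = 902
{North, West}: P→West 2·9=18, Q→West 4·17=68, R→West 4·20=80, S→West 7·22=154, T→North 5·21=105. Service 425; fixed 486; total 911.
{North, South, East, West}: service 403 + fixed 880 = 1283
(All 15 nonempty subsets were checked; West only is lowest.)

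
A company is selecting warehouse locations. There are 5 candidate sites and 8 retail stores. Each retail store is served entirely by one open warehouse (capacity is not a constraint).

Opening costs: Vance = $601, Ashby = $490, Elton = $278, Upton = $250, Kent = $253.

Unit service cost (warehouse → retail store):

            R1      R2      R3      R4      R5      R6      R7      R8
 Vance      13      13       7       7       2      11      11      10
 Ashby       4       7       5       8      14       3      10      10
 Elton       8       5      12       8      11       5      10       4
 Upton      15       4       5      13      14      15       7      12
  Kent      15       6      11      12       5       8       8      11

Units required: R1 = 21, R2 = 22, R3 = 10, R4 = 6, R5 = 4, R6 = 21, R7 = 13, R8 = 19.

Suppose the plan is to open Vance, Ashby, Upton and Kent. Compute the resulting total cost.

Each retail store is assigned to its cheapest site among the open ones.
{Vance, Ashby, Upton, Kent}: R1→Ashby 4·21=84, R2→Upton 4·22=88, R3→Ashby 5·10=50, R4→Vance 7·6=42, R5→Vance 2·4=8, R6→Ashby 3·21=63, R7→Upton 7·13=91, R8→Vance 10·19=190. Service 616; fixed 1594; total 2210.

Total cost: 2210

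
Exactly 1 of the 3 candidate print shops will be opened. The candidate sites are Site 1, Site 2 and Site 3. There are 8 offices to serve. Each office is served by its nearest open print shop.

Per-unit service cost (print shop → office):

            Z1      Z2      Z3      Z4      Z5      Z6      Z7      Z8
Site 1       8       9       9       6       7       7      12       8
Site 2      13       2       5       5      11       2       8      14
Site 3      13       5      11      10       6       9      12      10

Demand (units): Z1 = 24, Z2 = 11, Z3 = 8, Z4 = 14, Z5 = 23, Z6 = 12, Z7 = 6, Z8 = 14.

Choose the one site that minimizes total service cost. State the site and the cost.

With exactly 1 open, each office uses its cheapest among the chosen.
{Site 1}: Z1→Site 1 8·24=192, Z2→Site 1 9·11=99, Z3→Site 1 9·8=72, Z4→Site 1 6·14=84, Z5→Site 1 7·23=161, Z6→Site 1 7·12=84, Z7→Site 1 12·6=72, Z8→Site 1 8·14=112. Service cost 876.
{Site 2}: service cost 965
{Site 3}: service cost 1053
Among all 3 size-1 choices, {Site 1} is lowest.

Choose Site 1 only; total service cost 876.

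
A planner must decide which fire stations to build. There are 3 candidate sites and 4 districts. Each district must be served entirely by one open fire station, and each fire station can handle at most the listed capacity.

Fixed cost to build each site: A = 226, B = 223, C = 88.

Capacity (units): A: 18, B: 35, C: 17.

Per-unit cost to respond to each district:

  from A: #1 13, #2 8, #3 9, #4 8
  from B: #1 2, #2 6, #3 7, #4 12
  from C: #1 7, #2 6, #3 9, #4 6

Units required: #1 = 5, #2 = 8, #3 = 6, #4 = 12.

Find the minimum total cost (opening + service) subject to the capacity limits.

Open {B}: #1→B 2·5=10, #2→B 6·8=48, #3→B 7·6=42, #4→B 12·12=144.
Loads: B carries 31/35. Service 244; fixed 223; total 467.
Next best feasible plan costs 483.

Minimum total cost: 467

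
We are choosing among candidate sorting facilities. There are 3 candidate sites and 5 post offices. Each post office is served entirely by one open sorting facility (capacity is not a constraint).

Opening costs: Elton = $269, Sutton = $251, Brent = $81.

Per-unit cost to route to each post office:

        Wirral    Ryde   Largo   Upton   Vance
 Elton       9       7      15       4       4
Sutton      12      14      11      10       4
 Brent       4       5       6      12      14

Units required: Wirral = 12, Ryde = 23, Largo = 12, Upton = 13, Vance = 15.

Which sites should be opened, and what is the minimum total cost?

Open Brent only; minimum total cost 682.

For any fixed open set, each post office goes to its cheapest open site; total = fixed + service.
{Brent}: Wirral→Brent 4·12=48, Ryde→Brent 5·23=115, Largo→Brent 6·12=72, Upton→Brent 12·13=156, Vance→Brent 14·15=210. Service 601; fixed 81; total 682.
{Elton, Brent}: service 347 + fixed 350 = 697
{Sutton, Brent}: service 425 + fixed 332 = 757
{Elton, Sutton, Brent}: service 347 + fixed 601 = 948
(All 7 nonempty subsets were checked; Brent only is lowest.)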